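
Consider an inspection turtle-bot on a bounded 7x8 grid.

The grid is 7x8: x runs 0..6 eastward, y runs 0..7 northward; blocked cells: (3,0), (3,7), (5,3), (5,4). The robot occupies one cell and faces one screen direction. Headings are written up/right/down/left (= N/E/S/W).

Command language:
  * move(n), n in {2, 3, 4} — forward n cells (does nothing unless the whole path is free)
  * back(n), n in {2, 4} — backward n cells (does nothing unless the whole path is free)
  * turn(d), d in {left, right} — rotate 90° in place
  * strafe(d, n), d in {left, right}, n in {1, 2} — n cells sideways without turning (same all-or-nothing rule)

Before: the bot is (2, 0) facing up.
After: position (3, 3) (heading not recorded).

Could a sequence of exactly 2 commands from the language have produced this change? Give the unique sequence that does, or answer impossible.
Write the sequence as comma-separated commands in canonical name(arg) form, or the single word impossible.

key: running strafe(right, 1) before move(3) would end elsewhere — order is forced
t0: (2, 0) facing up
t=1 move(3) ⇒ (2, 3) facing up
t=2 strafe(right, 1) ⇒ (3, 3) facing up
no other 2-command option fits: unique.

move(3), strafe(right, 1)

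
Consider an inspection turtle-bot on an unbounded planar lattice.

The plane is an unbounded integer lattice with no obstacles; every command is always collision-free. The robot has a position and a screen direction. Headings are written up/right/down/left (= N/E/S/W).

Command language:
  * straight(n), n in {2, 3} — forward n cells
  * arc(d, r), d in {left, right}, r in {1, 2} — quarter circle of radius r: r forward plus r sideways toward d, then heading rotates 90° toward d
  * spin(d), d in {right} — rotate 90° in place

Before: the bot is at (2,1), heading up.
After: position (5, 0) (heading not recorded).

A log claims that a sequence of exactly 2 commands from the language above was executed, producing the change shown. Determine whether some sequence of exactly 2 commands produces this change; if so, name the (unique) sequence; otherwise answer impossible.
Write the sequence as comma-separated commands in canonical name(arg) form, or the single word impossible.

arc(right, 1), arc(right, 2)

key: order matters: swapping arc(right, 1) and arc(right, 2) lands elsewhere
t0: at (2,1), heading up
[1] after arc(right, 1): at (3,2), heading right
[2] after arc(right, 2): at (5,0), heading down
uniquely the one of 49 2-step routes that fits.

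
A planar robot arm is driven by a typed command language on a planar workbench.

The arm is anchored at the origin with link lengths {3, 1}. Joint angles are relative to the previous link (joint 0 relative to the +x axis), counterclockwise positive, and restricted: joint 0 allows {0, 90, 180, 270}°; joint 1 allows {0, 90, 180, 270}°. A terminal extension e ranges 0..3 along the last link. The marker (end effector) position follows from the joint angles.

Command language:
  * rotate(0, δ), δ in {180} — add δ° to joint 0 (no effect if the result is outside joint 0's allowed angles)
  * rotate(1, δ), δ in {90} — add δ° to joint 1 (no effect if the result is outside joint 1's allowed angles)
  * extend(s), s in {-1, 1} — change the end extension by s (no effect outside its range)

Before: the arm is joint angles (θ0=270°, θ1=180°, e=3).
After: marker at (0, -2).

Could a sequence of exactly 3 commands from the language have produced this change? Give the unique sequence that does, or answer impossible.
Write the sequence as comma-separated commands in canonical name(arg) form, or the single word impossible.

extend(-1), extend(-1), extend(-1)

t0: joint angles (θ0=270°, θ1=180°, e=3)
1. extend(-1) → joint angles (θ0=270°, θ1=180°, e=2)
2. extend(-1) → joint angles (θ0=270°, θ1=180°, e=1)
3. extend(-1) → joint angles (θ0=270°, θ1=180°, e=0)
no rival 3-sequence matches.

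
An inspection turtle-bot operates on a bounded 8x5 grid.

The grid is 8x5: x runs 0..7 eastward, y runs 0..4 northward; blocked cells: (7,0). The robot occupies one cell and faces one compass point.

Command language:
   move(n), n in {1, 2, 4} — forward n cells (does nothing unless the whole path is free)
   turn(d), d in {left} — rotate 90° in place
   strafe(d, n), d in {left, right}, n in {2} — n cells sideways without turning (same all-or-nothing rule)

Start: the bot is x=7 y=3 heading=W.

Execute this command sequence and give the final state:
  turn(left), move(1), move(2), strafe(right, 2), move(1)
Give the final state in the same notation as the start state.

x=5 y=1 heading=S

initial: x=7 y=3 heading=W
[1] after turn(left): x=7 y=3 heading=S
[2] after move(1): x=7 y=2 heading=S
[3] after move(2): x=7 y=2 heading=S
[4] after strafe(right, 2): x=5 y=2 heading=S
[5] after move(1): x=5 y=1 heading=S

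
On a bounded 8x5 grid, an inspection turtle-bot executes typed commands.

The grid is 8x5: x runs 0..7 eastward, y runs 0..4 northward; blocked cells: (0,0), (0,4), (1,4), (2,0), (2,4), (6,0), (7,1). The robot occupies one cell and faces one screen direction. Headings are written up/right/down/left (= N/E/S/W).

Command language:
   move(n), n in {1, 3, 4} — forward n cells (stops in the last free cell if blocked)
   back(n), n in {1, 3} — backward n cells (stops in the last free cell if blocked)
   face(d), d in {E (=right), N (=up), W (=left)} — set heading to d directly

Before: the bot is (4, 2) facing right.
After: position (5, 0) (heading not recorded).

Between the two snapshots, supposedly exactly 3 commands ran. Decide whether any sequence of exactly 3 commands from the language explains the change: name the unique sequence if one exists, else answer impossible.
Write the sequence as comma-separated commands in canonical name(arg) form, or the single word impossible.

key: order matters: swapping move(1) and back(3) lands elsewhere
from: (4, 2) facing right
t=1 move(1) ⇒ (5, 2) facing right
t=2 face(N) ⇒ (5, 2) facing up
t=3 back(3) ⇒ (5, 0) facing up
no rival 3-sequence matches.

move(1), face(N), back(3)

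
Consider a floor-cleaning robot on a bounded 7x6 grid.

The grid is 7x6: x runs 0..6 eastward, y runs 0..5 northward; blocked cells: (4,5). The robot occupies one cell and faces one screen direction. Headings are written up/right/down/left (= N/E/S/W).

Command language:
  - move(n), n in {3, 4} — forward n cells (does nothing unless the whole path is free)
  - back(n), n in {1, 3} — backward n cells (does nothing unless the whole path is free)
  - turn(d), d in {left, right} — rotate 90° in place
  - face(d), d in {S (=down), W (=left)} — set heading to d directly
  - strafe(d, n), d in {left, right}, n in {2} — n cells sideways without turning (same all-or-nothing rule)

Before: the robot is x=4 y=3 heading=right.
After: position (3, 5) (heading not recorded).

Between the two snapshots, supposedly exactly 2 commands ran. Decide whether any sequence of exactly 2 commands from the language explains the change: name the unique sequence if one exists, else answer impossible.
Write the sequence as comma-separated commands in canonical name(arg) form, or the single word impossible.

key: running strafe(left, 2) before back(1) would end elsewhere — order is forced
initial: x=4 y=3 heading=right
[1] after back(1): x=3 y=3 heading=right
[2] after strafe(left, 2): x=3 y=5 heading=right
all 100 alternatives checked — unique.

back(1), strafe(left, 2)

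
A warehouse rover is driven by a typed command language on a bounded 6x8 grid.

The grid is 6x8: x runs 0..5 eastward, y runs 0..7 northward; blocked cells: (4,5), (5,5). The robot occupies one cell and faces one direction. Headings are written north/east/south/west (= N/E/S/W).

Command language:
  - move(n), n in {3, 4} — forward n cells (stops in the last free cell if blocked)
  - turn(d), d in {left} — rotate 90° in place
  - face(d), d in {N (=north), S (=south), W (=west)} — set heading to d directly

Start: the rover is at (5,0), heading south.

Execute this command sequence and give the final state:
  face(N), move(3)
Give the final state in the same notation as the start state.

initial: at (5,0), heading south
step 1 (face(N)): at (5,0), heading north
step 2 (move(3)): at (5,3), heading north

at (5,3), heading north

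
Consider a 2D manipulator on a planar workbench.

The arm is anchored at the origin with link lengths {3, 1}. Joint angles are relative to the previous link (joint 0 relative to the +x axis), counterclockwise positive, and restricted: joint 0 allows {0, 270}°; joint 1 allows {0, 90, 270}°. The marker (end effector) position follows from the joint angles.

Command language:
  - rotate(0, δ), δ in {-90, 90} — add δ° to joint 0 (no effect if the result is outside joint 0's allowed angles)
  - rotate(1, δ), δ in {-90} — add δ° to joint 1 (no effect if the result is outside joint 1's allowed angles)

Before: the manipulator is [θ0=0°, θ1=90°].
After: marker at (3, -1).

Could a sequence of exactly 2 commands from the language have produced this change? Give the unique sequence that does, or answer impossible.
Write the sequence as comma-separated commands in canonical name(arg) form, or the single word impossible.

rotate(1, -90), rotate(1, -90)

initial: [θ0=0°, θ1=90°]
1. rotate(1, -90) → [θ0=0°, θ1=0°]
2. rotate(1, -90) → [θ0=0°, θ1=270°]
no rival 2-sequence matches.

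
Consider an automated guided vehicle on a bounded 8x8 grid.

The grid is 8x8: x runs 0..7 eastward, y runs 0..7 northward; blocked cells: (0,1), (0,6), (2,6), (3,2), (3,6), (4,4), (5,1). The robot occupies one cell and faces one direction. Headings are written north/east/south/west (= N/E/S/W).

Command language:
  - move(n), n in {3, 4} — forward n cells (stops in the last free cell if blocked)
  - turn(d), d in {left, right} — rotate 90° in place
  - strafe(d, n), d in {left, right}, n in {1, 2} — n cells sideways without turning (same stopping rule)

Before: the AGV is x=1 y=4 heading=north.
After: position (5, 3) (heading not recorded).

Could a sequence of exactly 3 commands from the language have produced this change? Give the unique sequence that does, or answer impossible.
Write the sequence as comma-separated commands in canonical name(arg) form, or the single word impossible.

turn(right), strafe(right, 1), move(4)

key: order matters: swapping turn(right) and move(4) lands elsewhere
t0: x=1 y=4 heading=north
t=1 turn(right) ⇒ x=1 y=4 heading=east
t=2 strafe(right, 1) ⇒ x=1 y=3 heading=east
t=3 move(4) ⇒ x=5 y=3 heading=east
no other 3-command option fits: unique.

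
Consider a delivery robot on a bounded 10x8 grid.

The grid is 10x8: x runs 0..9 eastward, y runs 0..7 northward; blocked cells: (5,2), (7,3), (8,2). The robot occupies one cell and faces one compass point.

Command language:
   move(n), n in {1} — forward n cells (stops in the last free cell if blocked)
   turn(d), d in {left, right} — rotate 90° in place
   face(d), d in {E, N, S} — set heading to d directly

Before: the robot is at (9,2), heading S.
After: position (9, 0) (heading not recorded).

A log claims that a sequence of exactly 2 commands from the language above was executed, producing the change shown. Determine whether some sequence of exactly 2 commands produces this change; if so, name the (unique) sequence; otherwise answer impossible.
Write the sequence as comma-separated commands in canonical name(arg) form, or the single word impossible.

move(1), move(1)

from: at (9,2), heading S
1. move(1) → at (9,1), heading S
2. move(1) → at (9,0), heading S
no rival 2-sequence matches.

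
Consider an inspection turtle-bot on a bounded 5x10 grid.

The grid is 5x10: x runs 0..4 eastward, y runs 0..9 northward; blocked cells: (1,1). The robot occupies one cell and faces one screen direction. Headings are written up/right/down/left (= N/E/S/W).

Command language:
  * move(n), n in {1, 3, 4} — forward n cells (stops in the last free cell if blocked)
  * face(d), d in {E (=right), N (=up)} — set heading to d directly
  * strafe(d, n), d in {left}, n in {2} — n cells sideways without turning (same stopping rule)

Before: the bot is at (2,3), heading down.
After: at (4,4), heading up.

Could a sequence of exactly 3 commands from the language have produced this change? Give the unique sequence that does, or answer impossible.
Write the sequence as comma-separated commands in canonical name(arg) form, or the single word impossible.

strafe(left, 2), face(N), move(1)

key: cell and facing (now N) both changed — the 3 commands mix motion and turning
t0: at (2,3), heading down
1. strafe(left, 2) → at (4,3), heading down
2. face(N) → at (4,3), heading up
3. move(1) → at (4,4), heading up
no rival 3-sequence matches.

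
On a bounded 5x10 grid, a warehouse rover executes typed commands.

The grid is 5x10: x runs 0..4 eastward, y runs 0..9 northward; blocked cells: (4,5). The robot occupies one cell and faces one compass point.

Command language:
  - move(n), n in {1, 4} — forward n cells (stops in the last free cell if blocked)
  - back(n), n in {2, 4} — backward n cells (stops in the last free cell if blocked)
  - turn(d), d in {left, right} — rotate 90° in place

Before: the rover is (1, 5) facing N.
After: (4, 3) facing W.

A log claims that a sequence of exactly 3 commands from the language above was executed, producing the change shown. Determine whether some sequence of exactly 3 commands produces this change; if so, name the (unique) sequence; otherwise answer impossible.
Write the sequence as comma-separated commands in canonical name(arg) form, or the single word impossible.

key: back(4) runs into the grid edge before its full distance
from: (1, 5) facing N
step 1 (back(2)): (1, 3) facing N
step 2 (turn(left)): (1, 3) facing W
step 3 (back(4)): (4, 3) facing W
all 216 alternatives checked — unique.

back(2), turn(left), back(4)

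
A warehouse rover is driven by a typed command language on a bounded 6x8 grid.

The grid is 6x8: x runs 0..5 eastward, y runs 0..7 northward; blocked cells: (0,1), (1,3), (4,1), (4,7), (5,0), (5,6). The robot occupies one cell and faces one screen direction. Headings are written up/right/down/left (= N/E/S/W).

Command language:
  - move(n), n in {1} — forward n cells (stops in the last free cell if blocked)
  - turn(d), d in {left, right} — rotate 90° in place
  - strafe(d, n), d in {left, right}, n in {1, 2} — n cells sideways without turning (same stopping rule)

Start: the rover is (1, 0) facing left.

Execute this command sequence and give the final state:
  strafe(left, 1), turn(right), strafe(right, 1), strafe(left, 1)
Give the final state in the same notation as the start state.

(1, 0) facing up

t0: (1, 0) facing left
[1] after strafe(left, 1): (1, 0) facing left
[2] after turn(right): (1, 0) facing up
[3] after strafe(right, 1): (2, 0) facing up
[4] after strafe(left, 1): (1, 0) facing up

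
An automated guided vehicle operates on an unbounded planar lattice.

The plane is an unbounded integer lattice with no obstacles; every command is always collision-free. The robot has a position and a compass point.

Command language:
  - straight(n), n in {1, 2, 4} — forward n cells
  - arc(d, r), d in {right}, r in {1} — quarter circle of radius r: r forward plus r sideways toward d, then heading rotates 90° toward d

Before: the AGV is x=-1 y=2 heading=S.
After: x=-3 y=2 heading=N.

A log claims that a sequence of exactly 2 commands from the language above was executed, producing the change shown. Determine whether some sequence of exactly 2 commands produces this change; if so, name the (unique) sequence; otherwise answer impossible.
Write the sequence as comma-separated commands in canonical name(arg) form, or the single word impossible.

key: position moved to (-3,2) AND the heading swung to N — translation plus rotation needed
start: x=-1 y=2 heading=S
t=1 arc(right, 1) ⇒ x=-2 y=1 heading=W
t=2 arc(right, 1) ⇒ x=-3 y=2 heading=N
no rival 2-sequence matches.

arc(right, 1), arc(right, 1)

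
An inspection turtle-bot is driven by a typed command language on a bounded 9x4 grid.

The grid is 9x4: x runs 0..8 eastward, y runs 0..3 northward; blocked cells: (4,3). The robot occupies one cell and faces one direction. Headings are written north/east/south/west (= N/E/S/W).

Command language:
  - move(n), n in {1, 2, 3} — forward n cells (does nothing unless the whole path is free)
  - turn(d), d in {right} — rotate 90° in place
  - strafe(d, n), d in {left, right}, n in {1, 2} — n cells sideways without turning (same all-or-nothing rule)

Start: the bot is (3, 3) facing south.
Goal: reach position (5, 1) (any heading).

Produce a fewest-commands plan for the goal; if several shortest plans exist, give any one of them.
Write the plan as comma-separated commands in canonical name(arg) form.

move(2), strafe(left, 2)

initial: (3, 3) facing south
t=1 move(2) ⇒ (3, 1) facing south
t=2 strafe(left, 2) ⇒ (5, 1) facing south
minimal: 2 command(s), checked below 2.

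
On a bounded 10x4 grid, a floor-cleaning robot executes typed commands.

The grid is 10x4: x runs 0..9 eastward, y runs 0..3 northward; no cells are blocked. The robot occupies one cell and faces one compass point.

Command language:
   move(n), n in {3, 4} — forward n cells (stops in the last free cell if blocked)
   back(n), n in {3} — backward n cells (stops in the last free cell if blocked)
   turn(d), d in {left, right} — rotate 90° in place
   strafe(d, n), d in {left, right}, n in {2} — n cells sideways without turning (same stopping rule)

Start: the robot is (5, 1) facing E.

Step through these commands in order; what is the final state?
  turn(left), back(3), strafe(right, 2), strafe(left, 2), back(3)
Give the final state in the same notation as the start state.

(5, 0) facing N

start: (5, 1) facing E
1. turn(left) → (5, 1) facing N
2. back(3) → (5, 0) facing N
3. strafe(right, 2) → (7, 0) facing N
4. strafe(left, 2) → (5, 0) facing N
5. back(3) → (5, 0) facing N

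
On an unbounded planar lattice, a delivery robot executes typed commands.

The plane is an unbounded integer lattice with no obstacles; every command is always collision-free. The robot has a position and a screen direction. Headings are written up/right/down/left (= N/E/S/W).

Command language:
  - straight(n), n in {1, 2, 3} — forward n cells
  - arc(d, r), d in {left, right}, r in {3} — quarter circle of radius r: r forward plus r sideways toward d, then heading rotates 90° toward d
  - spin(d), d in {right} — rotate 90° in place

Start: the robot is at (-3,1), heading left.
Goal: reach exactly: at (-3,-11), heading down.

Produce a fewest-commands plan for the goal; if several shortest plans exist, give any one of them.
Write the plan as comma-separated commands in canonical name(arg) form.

from: at (-3,1), heading left
step 1 (straight(3)): at (-6,1), heading left
step 2 (arc(left, 3)): at (-9,-2), heading down
step 3 (straight(3)): at (-9,-5), heading down
step 4 (arc(left, 3)): at (-6,-8), heading right
step 5 (arc(right, 3)): at (-3,-11), heading down
nothing shorter than 5 reaches the goal.

straight(3), arc(left, 3), straight(3), arc(left, 3), arc(right, 3)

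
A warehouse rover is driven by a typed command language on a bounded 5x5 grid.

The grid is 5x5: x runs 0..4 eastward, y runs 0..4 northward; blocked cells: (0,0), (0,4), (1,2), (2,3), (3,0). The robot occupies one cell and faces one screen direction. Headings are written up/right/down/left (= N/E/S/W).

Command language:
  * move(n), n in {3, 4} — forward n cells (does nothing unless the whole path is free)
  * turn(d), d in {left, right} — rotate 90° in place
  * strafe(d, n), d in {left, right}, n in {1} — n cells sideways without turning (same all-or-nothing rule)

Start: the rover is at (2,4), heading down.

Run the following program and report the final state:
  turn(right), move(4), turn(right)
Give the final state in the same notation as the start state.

at (2,4), heading up

initial: at (2,4), heading down
1. turn(right) → at (2,4), heading left
2. move(4) → at (2,4), heading left
3. turn(right) → at (2,4), heading up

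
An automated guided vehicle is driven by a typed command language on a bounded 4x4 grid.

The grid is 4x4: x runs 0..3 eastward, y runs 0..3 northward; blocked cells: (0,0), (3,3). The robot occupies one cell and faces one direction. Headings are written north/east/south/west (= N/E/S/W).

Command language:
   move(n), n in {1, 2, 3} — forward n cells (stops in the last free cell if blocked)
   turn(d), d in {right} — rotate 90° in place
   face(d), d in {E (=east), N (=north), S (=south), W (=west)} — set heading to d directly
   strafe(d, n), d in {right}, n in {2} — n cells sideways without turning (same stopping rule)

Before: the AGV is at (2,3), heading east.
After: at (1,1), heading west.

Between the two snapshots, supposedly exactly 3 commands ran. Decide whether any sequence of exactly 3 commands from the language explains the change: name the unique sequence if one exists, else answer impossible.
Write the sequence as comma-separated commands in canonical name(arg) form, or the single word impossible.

strafe(right, 2), face(W), move(1)

key: position moved to (1,1) AND the heading swung to W — translation plus rotation needed
start: at (2,3), heading east
t=1 strafe(right, 2) ⇒ at (2,1), heading east
t=2 face(W) ⇒ at (2,1), heading west
t=3 move(1) ⇒ at (1,1), heading west
no other 3-command option fits: unique.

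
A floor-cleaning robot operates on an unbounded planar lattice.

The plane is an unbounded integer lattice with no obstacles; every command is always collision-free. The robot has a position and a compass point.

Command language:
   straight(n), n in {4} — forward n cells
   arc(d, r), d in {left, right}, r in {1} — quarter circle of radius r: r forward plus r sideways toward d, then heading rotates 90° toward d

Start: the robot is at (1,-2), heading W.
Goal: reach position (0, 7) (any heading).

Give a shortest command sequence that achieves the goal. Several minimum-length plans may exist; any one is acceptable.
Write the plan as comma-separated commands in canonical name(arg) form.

from: at (1,-2), heading W
1. arc(right, 1) → at (0,-1), heading N
2. straight(4) → at (0,3), heading N
3. straight(4) → at (0,7), heading N
no 2-step plan works, so 3 is optimal.

arc(right, 1), straight(4), straight(4)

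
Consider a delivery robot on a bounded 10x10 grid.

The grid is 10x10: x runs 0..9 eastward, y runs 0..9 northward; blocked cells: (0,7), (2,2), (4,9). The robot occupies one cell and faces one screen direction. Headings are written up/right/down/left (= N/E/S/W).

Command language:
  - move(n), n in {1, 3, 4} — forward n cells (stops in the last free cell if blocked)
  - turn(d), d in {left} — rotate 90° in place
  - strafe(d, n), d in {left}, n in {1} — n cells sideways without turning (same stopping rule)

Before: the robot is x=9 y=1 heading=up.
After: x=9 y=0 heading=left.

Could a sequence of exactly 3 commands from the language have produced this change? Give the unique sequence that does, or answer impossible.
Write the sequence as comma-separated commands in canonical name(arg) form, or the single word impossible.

key: running strafe(left, 1) before turn(left) would end elsewhere — order is forced
start: x=9 y=1 heading=up
t=1 turn(left) ⇒ x=9 y=1 heading=left
t=2 strafe(left, 1) ⇒ x=9 y=0 heading=left
t=3 strafe(left, 1) ⇒ x=9 y=0 heading=left
no rival 3-sequence matches.

turn(left), strafe(left, 1), strafe(left, 1)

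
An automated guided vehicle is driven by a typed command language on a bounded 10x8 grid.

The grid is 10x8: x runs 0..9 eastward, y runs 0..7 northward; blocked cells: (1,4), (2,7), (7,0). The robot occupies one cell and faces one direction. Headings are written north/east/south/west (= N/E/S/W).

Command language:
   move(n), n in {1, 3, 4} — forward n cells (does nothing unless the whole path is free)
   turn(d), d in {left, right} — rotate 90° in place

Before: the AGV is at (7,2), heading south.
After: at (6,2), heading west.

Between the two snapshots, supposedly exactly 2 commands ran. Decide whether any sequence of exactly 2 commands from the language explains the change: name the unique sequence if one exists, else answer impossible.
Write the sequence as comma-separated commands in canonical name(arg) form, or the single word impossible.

key: cell and facing (now W) both changed — the 2 commands mix motion and turning
start: at (7,2), heading south
t=1 turn(right) ⇒ at (7,2), heading west
t=2 move(1) ⇒ at (6,2), heading west
no rival 2-sequence matches.

turn(right), move(1)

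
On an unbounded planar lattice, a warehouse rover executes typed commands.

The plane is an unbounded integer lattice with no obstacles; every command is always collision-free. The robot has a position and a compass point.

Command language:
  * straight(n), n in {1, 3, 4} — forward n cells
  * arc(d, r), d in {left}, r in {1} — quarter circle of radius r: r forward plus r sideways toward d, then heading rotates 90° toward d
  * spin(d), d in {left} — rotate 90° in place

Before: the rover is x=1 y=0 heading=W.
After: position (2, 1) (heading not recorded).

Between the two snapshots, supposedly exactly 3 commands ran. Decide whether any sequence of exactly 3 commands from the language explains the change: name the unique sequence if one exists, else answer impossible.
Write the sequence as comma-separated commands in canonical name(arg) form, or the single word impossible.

key: order matters: swapping spin(left) and arc(left, 1) lands elsewhere
initial: x=1 y=0 heading=W
1. spin(left) → x=1 y=0 heading=S
2. spin(left) → x=1 y=0 heading=E
3. arc(left, 1) → x=2 y=1 heading=N
all 125 alternatives checked — unique.

spin(left), spin(left), arc(left, 1)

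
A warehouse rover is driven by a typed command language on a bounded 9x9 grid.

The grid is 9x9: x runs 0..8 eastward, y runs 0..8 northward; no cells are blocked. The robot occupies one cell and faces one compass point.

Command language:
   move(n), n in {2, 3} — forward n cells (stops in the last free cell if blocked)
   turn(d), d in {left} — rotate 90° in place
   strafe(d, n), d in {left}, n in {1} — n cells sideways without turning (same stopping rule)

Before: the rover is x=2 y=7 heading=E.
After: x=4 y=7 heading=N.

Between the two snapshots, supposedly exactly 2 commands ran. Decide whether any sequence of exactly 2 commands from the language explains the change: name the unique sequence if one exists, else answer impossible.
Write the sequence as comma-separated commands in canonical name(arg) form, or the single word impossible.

move(2), turn(left)

key: order matters: swapping move(2) and turn(left) lands elsewhere
from: x=2 y=7 heading=E
t=1 move(2) ⇒ x=4 y=7 heading=E
t=2 turn(left) ⇒ x=4 y=7 heading=N
uniquely the one of 16 2-step routes that fits.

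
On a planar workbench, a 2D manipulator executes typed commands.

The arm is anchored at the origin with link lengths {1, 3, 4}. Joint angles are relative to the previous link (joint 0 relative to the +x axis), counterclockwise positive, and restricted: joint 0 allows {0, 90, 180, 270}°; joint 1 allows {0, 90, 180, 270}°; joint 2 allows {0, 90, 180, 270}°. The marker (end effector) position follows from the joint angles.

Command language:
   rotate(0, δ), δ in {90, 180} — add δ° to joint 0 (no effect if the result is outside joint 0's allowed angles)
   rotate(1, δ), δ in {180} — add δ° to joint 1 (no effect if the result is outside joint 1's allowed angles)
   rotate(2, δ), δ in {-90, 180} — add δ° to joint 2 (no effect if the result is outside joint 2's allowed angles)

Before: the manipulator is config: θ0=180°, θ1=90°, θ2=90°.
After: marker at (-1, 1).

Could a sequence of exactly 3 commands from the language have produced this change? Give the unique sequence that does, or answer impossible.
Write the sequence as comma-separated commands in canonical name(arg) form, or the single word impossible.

rotate(2, -90), rotate(2, -90), rotate(2, -90)

initial: config: θ0=180°, θ1=90°, θ2=90°
[1] after rotate(2, -90): config: θ0=180°, θ1=90°, θ2=0°
[2] after rotate(2, -90): config: θ0=180°, θ1=90°, θ2=270°
[3] after rotate(2, -90): config: θ0=180°, θ1=90°, θ2=180°
uniquely the one of 125 3-step routes that fits.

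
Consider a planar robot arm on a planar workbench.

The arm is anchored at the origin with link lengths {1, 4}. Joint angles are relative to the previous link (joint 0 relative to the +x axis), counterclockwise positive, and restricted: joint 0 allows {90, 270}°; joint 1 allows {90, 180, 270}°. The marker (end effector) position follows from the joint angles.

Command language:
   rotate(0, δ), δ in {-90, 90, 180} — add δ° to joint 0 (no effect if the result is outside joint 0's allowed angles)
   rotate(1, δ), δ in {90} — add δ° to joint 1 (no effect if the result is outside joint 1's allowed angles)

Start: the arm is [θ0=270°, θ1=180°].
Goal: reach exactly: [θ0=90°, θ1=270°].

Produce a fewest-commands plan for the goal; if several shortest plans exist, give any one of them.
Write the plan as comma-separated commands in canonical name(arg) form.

rotate(0, 180), rotate(1, 90)

start: [θ0=270°, θ1=180°]
t=1 rotate(0, 180) ⇒ [θ0=90°, θ1=180°]
t=2 rotate(1, 90) ⇒ [θ0=90°, θ1=270°]
minimal: 2 command(s), checked below 2.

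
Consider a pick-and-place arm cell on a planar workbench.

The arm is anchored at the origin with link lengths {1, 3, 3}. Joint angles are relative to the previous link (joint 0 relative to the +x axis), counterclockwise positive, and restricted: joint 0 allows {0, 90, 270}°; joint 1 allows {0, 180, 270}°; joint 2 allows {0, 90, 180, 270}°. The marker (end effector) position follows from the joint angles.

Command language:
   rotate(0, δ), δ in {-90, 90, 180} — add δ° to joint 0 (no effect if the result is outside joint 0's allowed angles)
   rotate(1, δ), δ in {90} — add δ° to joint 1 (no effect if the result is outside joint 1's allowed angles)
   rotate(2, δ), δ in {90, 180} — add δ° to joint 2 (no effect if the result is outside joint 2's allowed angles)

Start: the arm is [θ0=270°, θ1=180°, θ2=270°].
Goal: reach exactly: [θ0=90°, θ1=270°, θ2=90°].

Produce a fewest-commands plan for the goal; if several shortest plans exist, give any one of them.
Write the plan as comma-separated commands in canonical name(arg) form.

start: [θ0=270°, θ1=180°, θ2=270°]
1. rotate(1, 90) → [θ0=270°, θ1=270°, θ2=270°]
2. rotate(0, 180) → [θ0=90°, θ1=270°, θ2=270°]
3. rotate(2, 180) → [θ0=90°, θ1=270°, θ2=90°]
minimal: 3 command(s), checked below 3.

rotate(1, 90), rotate(0, 180), rotate(2, 180)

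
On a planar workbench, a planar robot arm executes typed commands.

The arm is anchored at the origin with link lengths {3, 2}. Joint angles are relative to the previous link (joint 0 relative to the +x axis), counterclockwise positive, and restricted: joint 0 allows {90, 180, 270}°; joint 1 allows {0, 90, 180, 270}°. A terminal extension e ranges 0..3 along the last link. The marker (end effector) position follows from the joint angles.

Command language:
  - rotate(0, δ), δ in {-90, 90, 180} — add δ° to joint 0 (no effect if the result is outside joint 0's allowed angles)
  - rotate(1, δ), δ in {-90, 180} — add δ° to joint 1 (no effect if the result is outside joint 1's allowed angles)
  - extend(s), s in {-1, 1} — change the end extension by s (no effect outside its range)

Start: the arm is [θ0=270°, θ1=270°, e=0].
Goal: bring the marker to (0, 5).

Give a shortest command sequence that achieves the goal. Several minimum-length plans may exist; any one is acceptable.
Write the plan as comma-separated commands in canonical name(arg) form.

initial: [θ0=270°, θ1=270°, e=0]
1. rotate(0, 180) → [θ0=90°, θ1=270°, e=0]
2. rotate(1, -90) → [θ0=90°, θ1=180°, e=0]
3. rotate(1, 180) → [θ0=90°, θ1=0°, e=0]
no 2-step plan works, so 3 is optimal.

rotate(0, 180), rotate(1, -90), rotate(1, 180)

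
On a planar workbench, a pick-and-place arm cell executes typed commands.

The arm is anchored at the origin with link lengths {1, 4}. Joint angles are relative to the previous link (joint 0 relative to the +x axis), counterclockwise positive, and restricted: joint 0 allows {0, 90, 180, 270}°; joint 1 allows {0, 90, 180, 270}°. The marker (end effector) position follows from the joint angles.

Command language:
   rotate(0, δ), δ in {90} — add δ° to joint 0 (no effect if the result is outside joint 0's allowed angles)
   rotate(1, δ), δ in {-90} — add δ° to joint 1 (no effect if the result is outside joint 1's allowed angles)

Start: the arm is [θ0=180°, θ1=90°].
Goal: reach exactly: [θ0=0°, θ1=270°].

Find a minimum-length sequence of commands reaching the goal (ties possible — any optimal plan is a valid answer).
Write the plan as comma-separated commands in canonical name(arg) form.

rotate(0, 90), rotate(0, 90), rotate(1, -90), rotate(1, -90)

t0: [θ0=180°, θ1=90°]
[1] after rotate(0, 90): [θ0=270°, θ1=90°]
[2] after rotate(0, 90): [θ0=0°, θ1=90°]
[3] after rotate(1, -90): [θ0=0°, θ1=0°]
[4] after rotate(1, -90): [θ0=0°, θ1=270°]
nothing shorter than 4 reaches the goal.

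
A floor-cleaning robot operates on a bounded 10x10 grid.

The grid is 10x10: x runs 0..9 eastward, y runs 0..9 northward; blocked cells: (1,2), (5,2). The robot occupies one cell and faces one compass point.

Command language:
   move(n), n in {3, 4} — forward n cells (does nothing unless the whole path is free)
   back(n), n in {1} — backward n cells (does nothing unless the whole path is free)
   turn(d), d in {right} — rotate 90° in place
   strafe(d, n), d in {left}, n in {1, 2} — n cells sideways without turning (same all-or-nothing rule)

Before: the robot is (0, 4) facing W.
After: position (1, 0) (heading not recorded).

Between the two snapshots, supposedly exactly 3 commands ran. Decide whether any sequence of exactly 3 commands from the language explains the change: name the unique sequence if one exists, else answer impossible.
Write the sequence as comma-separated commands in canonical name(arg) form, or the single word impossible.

key: order matters: swapping strafe(left, 2) and back(1) lands elsewhere
begin: (0, 4) facing W
[1] after strafe(left, 2): (0, 2) facing W
[2] after strafe(left, 2): (0, 0) facing W
[3] after back(1): (1, 0) facing W
no other 3-command option fits: unique.

strafe(left, 2), strafe(left, 2), back(1)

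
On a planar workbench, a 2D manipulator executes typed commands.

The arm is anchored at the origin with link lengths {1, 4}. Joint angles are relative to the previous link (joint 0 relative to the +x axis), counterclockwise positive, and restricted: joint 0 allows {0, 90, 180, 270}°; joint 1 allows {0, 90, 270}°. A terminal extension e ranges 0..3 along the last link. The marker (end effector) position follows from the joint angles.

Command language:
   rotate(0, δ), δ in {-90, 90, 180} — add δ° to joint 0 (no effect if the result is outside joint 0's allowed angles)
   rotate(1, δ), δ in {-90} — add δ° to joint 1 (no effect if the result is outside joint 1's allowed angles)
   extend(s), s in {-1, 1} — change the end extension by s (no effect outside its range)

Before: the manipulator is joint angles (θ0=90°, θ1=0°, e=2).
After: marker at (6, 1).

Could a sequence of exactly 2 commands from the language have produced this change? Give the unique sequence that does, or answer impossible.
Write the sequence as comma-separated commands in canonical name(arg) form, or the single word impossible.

rotate(1, -90), rotate(1, -90)

initial: joint angles (θ0=90°, θ1=0°, e=2)
1. rotate(1, -90) → joint angles (θ0=90°, θ1=270°, e=2)
2. rotate(1, -90) → joint angles (θ0=90°, θ1=270°, e=2)
no rival 2-sequence matches.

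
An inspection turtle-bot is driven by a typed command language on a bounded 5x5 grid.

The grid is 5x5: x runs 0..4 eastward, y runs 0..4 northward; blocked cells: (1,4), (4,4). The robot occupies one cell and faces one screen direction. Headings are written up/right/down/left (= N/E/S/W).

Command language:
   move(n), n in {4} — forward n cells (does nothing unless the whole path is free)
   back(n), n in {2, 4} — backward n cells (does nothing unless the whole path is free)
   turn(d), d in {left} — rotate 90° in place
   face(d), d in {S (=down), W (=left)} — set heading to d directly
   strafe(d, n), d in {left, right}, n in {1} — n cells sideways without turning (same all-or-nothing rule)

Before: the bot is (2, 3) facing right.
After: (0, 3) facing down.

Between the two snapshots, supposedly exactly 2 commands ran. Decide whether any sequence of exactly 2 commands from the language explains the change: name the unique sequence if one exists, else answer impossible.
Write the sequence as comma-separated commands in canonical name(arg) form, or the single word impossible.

key: cell and facing (now S) both changed — the 2 commands mix motion and turning
start: (2, 3) facing right
[1] after back(2): (0, 3) facing right
[2] after face(S): (0, 3) facing down
all 64 alternatives checked — unique.

back(2), face(S)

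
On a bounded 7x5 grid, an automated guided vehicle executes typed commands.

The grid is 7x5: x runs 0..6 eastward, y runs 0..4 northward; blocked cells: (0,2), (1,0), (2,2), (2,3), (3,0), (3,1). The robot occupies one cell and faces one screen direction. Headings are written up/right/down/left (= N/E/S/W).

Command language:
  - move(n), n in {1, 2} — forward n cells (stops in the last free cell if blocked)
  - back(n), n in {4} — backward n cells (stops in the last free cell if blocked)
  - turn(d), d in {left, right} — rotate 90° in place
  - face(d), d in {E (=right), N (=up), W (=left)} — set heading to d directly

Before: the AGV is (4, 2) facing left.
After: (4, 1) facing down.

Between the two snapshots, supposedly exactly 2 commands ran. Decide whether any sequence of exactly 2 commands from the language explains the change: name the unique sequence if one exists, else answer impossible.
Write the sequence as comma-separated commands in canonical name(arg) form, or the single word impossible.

turn(left), move(1)

key: running move(1) before turn(left) would end elsewhere — order is forced
from: (4, 2) facing left
1. turn(left) → (4, 2) facing down
2. move(1) → (4, 1) facing down
all 64 alternatives checked — unique.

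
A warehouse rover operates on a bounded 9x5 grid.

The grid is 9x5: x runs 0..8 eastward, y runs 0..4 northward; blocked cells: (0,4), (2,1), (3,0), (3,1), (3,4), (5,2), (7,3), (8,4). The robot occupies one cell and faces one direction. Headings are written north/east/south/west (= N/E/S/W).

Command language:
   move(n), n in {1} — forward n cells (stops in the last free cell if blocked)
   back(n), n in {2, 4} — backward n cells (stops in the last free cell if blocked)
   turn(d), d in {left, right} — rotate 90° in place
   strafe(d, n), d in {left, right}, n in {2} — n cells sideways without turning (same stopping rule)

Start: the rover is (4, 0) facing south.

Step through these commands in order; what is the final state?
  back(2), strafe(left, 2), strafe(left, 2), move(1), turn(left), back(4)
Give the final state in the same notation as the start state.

(4, 1) facing east

initial: (4, 0) facing south
[1] after back(2): (4, 2) facing south
[2] after strafe(left, 2): (4, 2) facing south
[3] after strafe(left, 2): (4, 2) facing south
[4] after move(1): (4, 1) facing south
[5] after turn(left): (4, 1) facing east
[6] after back(4): (4, 1) facing east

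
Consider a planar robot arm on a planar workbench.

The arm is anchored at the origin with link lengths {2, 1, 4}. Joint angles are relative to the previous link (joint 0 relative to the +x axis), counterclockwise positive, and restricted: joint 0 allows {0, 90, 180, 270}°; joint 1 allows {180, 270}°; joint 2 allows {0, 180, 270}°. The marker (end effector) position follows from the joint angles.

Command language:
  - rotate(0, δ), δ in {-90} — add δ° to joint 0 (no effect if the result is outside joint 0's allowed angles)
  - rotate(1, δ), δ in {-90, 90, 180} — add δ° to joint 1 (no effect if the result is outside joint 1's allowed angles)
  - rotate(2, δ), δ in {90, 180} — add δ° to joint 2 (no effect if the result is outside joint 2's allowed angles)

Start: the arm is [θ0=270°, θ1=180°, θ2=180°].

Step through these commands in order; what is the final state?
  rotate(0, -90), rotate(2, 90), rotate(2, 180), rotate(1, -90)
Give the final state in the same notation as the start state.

begin: [θ0=270°, θ1=180°, θ2=180°]
step 1 (rotate(0, -90)): [θ0=180°, θ1=180°, θ2=180°]
step 2 (rotate(2, 90)): [θ0=180°, θ1=180°, θ2=270°]
step 3 (rotate(2, 180)): [θ0=180°, θ1=180°, θ2=270°]
step 4 (rotate(1, -90)): [θ0=180°, θ1=180°, θ2=270°]

[θ0=180°, θ1=180°, θ2=270°]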